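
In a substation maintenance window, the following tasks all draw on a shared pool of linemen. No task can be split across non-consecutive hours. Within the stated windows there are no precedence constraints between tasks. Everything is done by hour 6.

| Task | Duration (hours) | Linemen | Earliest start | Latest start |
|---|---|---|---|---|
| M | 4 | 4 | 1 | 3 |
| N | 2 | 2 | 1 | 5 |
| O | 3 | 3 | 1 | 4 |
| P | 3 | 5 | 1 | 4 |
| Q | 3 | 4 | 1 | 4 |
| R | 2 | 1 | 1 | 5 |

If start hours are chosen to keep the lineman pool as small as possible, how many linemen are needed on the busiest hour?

11

Early-start (M@1, N@1, O@1, P@1, Q@1, R@1) gives peak 19: h1:19  h2:19  h3:16  h4:4  h5:0  h6:0.
Shift O→4, Q→4, R→5.
Schedule M@1, N@1, O@4, P@1, Q@4, R@5: h1:11  h2:11  h3:9  h4:11  h5:8  h6:8 — peak 11.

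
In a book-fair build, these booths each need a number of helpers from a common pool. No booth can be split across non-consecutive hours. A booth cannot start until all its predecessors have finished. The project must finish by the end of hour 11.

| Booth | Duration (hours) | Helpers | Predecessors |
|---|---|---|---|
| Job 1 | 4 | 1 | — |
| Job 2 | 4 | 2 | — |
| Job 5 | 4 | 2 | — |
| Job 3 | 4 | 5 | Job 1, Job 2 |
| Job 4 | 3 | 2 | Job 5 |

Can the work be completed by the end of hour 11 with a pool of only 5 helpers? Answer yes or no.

yes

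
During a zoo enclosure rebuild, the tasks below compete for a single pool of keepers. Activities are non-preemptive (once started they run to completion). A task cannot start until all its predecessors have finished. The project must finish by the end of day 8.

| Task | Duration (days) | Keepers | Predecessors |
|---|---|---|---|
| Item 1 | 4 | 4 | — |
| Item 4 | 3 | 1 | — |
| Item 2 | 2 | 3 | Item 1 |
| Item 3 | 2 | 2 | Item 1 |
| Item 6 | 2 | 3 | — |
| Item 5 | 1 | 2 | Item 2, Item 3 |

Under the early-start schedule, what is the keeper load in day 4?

4

At early start, day 4 has: Item 1.
Demand: 4 = 4.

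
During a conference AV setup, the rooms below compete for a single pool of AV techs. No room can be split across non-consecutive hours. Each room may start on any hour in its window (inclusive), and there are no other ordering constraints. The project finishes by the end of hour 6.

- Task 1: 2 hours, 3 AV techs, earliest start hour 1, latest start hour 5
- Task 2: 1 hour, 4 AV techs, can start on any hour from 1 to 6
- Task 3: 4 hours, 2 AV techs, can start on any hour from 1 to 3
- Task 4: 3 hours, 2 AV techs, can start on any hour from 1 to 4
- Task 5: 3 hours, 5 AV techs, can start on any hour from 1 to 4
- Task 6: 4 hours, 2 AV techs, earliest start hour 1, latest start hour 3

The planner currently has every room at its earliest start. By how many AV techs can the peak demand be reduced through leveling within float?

Early-start peak: h1:18  h2:14  h3:11  h4:4  h5:0  h6:0 ⇒ 18.
Leveled (Task 1@1, Task 2@1, Task 3@2, Task 4@1, Task 5@4, Task 6@2): h1:9  h2:9  h3:6  h4:9  h5:9  h6:5 ⇒ 9.
Reduction 18 − 9 = 9.

9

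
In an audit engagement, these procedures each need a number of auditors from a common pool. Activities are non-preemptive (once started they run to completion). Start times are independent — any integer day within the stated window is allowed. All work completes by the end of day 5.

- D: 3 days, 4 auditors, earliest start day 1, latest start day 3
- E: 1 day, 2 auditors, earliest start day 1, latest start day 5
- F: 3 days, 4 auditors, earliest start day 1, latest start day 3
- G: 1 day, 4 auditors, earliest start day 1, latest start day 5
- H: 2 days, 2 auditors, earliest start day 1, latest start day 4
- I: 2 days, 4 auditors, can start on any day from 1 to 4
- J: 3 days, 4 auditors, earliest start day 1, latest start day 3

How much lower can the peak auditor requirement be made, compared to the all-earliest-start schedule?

12

Early-start peak: d1:24  d2:18  d3:12  d4:0  d5:0 ⇒ 24.
Leveled (D@1, E@1, F@1, G@2, H@4, I@4, J@3): d1:10  d2:12  d3:12  d4:10  d5:10 ⇒ 12.
Reduction 24 − 12 = 12.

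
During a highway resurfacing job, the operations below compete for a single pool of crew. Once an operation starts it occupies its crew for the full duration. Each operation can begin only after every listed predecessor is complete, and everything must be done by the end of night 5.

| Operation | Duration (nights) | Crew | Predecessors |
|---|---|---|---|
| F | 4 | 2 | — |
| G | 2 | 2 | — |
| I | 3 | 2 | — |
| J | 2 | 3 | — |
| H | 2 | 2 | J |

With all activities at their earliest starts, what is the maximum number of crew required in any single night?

Early-start schedule: F@1, G@1, I@1, J@1, H@3.
Load per night: night 1: 9, night 2: 9, night 3: 6, night 4: 4, night 5: 0.
Peak is 9.

9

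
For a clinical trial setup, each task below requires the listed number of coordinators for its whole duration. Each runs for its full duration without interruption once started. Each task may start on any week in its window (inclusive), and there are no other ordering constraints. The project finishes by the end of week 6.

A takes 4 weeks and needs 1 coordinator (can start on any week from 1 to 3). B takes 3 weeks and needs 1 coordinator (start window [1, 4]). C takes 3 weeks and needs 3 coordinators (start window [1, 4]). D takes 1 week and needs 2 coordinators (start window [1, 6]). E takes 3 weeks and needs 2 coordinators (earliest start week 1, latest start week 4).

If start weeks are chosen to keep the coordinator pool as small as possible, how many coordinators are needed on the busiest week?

5

Early-start (A@1, B@1, C@1, D@1, E@1) gives peak 9: w1:9  w2:7  w3:7  w4:1  w5:0  w6:0.
Shift D→4, E→4.
Schedule A@1, B@1, C@1, D@4, E@4: w1:5  w2:5  w3:5  w4:5  w5:2  w6:2 — peak 5.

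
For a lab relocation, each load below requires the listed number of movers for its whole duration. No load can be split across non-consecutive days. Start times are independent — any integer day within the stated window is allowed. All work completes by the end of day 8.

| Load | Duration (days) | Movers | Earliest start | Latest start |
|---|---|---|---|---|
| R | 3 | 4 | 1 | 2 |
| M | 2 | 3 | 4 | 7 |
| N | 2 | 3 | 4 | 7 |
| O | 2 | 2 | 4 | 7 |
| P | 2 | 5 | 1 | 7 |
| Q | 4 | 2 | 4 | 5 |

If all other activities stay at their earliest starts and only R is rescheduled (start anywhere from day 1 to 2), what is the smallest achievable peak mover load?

R@1: d1:9  d2:9  d3:4  d4:10  d5:10  d6:2  d7:2  d8:0 → peak 10
R@2: d1:5  d2:9  d3:4  d4:14  d5:10  d6:2  d7:2  d8:0 → peak 14
Best is R@1, peak 10.

10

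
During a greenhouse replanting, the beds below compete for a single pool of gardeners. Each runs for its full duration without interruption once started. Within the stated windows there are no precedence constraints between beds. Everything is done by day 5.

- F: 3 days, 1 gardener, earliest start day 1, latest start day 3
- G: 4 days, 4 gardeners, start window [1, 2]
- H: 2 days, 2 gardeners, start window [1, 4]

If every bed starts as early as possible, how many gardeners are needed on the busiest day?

7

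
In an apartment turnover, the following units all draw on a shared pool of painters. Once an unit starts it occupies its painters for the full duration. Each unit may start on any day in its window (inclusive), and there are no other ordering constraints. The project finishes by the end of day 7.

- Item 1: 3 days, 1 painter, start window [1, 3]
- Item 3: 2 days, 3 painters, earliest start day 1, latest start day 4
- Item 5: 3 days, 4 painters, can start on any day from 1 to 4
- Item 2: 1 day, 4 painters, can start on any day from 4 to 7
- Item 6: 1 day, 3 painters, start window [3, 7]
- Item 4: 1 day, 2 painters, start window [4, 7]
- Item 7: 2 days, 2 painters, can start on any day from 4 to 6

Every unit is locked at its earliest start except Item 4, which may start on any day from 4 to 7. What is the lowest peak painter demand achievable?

8

Item 4@4: d1:8  d2:8  d3:8  d4:8  d5:2  d6:0  d7:0 → peak 8
Item 4@5: d1:8  d2:8  d3:8  d4:6  d5:4  d6:0  d7:0 → peak 8
Item 4@6: d1:8  d2:8  d3:8  d4:6  d5:2  d6:2  d7:0 → peak 8
Item 4@7: d1:8  d2:8  d3:8  d4:6  d5:2  d6:0  d7:2 → peak 8
Best is Item 4@4, peak 8.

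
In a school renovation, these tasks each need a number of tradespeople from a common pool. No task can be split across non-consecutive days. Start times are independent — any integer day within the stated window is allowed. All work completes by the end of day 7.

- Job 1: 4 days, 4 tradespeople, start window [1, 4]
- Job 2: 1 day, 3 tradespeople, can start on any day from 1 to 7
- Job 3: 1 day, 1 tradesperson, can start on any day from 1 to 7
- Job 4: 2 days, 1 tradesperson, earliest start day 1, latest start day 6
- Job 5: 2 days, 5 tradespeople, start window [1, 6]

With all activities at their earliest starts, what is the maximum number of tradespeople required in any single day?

14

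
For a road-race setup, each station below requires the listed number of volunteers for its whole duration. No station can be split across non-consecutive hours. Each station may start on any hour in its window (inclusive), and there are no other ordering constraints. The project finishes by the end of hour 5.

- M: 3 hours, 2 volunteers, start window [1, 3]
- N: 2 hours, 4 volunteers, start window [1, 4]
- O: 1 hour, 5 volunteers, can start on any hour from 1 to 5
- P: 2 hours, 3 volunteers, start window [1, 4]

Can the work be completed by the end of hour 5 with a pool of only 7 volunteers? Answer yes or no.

Schedule M@1, N@1, O@5, P@3: h1:6  h2:6  h3:5  h4:3  h5:5 — peak 6 ≤ 7.

yes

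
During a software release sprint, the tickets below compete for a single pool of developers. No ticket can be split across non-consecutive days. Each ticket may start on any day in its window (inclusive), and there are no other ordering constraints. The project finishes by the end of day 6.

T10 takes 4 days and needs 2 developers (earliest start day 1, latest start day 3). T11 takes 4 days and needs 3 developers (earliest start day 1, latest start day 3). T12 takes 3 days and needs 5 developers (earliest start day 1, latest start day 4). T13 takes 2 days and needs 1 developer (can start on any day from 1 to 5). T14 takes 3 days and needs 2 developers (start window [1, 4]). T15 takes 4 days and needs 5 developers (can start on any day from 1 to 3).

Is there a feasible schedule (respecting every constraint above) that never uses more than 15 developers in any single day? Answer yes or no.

yes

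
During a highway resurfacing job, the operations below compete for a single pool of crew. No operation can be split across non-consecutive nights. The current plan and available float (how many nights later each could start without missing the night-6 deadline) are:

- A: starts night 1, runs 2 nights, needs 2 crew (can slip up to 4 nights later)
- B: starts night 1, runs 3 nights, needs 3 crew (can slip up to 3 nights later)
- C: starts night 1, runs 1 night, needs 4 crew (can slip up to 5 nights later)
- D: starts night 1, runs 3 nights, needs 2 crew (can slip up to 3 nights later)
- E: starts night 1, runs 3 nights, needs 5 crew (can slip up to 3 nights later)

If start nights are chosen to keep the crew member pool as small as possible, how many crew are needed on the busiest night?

7

Early-start (A@1, B@1, C@1, D@1, E@1) gives peak 16: n1:16  n2:12  n3:10  n4:0  n5:0  n6:0.
Shift C→3, D→4, E→4.
Schedule A@1, B@1, C@3, D@4, E@4: n1:5  n2:5  n3:7  n4:7  n5:7  n6:7 — peak 7.
Total crew member-nights = 38 over 6 nights ⇒ peak ≥ ⌈38/6⌉ = 7, so 7 is optimal.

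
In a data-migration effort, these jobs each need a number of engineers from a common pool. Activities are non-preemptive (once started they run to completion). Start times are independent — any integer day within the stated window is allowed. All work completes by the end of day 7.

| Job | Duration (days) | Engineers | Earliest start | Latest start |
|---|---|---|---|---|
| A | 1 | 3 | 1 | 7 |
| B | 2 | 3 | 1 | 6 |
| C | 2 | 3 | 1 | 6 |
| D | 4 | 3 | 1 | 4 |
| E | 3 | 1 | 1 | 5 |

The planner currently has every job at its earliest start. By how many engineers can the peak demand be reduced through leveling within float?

7

Early-start peak: d1:13  d2:10  d3:4  d4:3  d5:0  d6:0  d7:0 ⇒ 13.
Leveled (A@1, B@1, C@2, D@3, E@4): d1:6  d2:6  d3:6  d4:4  d5:4  d6:4  d7:0 ⇒ 6.
Reduction 13 − 6 = 7.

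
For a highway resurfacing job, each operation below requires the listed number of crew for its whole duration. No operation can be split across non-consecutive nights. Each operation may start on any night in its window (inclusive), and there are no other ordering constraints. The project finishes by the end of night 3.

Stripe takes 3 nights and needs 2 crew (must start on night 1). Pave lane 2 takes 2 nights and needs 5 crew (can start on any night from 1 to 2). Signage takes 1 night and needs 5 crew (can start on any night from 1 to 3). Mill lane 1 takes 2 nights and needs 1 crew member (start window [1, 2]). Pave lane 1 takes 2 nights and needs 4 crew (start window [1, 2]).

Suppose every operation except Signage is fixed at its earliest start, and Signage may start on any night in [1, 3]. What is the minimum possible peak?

12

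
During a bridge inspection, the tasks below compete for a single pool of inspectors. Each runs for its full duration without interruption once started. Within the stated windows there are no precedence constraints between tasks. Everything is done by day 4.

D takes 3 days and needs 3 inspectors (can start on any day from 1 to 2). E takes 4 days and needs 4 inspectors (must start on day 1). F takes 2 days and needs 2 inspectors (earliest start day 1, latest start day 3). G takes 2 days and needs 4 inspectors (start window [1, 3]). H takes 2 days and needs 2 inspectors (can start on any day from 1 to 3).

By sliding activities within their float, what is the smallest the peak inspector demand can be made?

11

Early-start (D@1, E@1, F@1, G@1, H@1) gives peak 15: d1:15  d2:15  d3:7  d4:4.
Shift G→3.
Schedule D@1, E@1, F@1, G@3, H@1: d1:11  d2:11  d3:11  d4:8 — peak 11.
Total inspector-days = 41 over 4 days ⇒ peak ≥ ⌈41/4⌉ = 11, so 11 is optimal.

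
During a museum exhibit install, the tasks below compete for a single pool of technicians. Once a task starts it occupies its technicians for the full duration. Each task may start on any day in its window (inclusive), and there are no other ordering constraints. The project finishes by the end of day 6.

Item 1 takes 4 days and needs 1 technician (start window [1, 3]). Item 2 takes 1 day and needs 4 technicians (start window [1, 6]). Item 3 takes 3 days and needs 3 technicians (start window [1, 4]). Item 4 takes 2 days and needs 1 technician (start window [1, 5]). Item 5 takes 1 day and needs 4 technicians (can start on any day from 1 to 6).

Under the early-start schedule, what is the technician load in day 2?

5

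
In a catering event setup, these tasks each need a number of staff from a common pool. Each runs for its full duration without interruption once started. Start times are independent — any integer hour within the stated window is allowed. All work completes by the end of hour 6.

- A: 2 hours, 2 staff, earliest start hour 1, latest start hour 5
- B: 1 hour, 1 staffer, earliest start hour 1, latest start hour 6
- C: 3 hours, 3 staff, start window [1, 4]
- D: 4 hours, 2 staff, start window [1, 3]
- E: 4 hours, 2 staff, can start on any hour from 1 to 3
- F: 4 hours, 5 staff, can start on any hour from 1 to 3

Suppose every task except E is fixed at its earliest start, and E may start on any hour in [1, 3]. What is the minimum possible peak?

E@1: h1:15  h2:14  h3:12  h4:9  h5:0  h6:0 → peak 15
E@2: h1:13  h2:14  h3:12  h4:9  h5:2  h6:0 → peak 14
E@3: h1:13  h2:12  h3:12  h4:9  h5:2  h6:2 → peak 13
Best is E@3, peak 13.

13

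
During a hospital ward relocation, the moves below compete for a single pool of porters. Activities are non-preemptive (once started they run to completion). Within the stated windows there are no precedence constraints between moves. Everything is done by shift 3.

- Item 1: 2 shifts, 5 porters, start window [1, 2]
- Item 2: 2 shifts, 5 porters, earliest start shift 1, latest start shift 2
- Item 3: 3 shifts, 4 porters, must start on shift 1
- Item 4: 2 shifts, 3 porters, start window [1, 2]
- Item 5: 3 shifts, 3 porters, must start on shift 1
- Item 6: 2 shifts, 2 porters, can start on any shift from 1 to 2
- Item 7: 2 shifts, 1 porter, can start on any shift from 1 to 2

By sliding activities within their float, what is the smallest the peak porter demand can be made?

23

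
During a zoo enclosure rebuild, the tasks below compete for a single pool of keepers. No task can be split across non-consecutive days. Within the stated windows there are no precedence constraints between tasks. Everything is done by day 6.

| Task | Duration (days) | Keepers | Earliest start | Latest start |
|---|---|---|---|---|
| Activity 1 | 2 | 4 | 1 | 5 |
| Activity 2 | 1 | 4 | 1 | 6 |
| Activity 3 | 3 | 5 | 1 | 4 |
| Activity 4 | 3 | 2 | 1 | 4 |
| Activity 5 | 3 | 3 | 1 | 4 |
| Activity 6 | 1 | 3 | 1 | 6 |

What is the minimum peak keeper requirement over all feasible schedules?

9

Early-start (Activity 1@1, Activity 2@1, Activity 3@1, Activity 4@1, Activity 5@1, Activity 6@1) gives peak 21: d1:21  d2:14  d3:10  d4:0  d5:0  d6:0.
Shift Activity 2→3, Activity 4→4, Activity 5→4, Activity 6→4.
Schedule Activity 1@1, Activity 2@3, Activity 3@1, Activity 4@4, Activity 5@4, Activity 6@4: d1:9  d2:9  d3:9  d4:8  d5:5  d6:5 — peak 9.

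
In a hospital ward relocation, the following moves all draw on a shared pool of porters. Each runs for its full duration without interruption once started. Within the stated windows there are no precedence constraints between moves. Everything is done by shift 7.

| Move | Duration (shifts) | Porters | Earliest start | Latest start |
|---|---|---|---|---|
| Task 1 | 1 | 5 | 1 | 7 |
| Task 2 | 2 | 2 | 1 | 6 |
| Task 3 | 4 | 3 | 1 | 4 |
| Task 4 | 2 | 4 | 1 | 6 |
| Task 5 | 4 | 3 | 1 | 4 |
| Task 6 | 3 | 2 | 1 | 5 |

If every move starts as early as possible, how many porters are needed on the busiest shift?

Early-start schedule: Task 1@1, Task 2@1, Task 3@1, Task 4@1, Task 5@1, Task 6@1.
Load per shift: shift 1: 19, shift 2: 14, shift 3: 8, shift 4: 6, shift 5: 0, shift 6: 0, shift 7: 0.
Peak is 19.

19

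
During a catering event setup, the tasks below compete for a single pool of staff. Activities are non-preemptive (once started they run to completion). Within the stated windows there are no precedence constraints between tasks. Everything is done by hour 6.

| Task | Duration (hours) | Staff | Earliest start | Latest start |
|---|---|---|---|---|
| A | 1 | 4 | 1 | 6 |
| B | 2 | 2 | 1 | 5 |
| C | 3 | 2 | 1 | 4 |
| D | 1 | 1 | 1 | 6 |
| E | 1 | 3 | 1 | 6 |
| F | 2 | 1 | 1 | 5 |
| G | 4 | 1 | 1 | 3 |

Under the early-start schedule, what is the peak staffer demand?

14

Early-start schedule: A@1, B@1, C@1, D@1, E@1, F@1, G@1.
Load per hour: hour 1: 14, hour 2: 6, hour 3: 3, hour 4: 1, hour 5: 0, hour 6: 0.
Peak is 14.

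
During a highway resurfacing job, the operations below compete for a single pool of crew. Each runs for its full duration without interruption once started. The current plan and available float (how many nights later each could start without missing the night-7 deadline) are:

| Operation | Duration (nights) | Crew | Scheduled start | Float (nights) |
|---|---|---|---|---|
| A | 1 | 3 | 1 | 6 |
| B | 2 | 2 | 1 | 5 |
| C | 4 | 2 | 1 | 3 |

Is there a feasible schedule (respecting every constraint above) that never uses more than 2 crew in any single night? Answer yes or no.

no

Total crew member-nights = 15; over 7 nights the average is 15/7 > 2, so some night must exceed 2.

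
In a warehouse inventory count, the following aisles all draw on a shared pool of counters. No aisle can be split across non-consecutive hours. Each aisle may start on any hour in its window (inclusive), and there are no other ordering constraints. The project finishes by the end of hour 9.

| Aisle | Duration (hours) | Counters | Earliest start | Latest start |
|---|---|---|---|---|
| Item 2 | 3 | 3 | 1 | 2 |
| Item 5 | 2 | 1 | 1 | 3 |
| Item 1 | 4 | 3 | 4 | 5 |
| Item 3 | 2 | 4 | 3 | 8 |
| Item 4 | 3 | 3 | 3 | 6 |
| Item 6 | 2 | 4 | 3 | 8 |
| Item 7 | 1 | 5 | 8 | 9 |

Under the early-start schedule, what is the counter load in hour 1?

4

At early start, hour 1 has: Item 2, Item 5.
Demand: 3 + 1 = 4.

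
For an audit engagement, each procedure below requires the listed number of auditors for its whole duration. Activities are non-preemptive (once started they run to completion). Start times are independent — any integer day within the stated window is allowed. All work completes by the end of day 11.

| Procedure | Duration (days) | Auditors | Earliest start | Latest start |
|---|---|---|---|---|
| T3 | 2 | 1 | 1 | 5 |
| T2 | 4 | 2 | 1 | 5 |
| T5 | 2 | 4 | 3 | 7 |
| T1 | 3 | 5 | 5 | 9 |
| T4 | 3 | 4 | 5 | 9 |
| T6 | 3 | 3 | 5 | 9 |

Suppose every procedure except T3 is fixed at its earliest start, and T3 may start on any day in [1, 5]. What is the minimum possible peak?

12

T3@1: d1:3  d2:3  d3:6  d4:6  d5:12  d6:12  d7:12  d8:0  d9:0  d10:0  d11:0 → peak 12
T3@2: d1:2  d2:3  d3:7  d4:6  d5:12  d6:12  d7:12  d8:0  d9:0  d10:0  d11:0 → peak 12
T3@3: d1:2  d2:2  d3:7  d4:7  d5:12  d6:12  d7:12  d8:0  d9:0  d10:0  d11:0 → peak 12
T3@4: d1:2  d2:2  d3:6  d4:7  d5:13  d6:12  d7:12  d8:0  d9:0  d10:0  d11:0 → peak 13
T3@5: d1:2  d2:2  d3:6  d4:6  d5:13  d6:13  d7:12  d8:0  d9:0  d10:0  d11:0 → peak 13
Best is T3@1, peak 12.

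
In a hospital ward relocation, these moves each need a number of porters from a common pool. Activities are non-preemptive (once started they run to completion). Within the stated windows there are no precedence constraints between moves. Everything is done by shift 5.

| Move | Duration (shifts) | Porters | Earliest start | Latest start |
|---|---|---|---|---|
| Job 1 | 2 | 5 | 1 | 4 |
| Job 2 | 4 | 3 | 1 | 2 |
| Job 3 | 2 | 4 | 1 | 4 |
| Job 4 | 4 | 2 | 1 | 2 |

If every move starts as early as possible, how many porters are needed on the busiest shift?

14

Early-start schedule: Job 1@1, Job 2@1, Job 3@1, Job 4@1.
Load per shift: shift 1: 14, shift 2: 14, shift 3: 5, shift 4: 5, shift 5: 0.
Peak is 14.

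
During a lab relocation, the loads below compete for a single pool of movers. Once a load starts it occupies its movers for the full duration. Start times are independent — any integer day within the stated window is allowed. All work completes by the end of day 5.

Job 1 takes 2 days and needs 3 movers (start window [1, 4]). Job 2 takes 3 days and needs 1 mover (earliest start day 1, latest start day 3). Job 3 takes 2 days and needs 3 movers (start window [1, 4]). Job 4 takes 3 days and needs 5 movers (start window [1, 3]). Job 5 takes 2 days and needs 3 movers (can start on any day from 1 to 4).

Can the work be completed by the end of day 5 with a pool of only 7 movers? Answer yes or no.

Total mover-days = 36; over 5 days the average is 36/5 > 7, so some day must exceed 7.

no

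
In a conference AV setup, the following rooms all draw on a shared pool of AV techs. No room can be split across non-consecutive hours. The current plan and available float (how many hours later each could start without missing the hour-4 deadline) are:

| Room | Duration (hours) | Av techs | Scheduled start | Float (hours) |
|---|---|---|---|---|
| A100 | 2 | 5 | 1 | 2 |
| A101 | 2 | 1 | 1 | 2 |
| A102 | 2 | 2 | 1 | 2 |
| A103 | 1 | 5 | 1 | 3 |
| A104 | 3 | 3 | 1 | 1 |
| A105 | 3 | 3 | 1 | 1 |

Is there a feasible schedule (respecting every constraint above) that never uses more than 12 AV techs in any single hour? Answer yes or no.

yes

Schedule A100@1, A101@3, A102@3, A103@1, A104@2, A105@2: h1:10  h2:11  h3:9  h4:9 — peak 11 ≤ 12.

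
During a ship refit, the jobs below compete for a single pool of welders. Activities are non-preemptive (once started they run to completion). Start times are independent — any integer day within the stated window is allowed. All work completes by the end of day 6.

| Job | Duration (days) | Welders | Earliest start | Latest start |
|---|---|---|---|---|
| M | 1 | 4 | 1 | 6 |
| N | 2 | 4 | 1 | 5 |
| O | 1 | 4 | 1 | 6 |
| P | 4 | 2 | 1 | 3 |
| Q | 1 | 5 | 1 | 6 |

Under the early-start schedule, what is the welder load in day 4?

2

At early start, day 4 has: P.
Demand: 2 = 2.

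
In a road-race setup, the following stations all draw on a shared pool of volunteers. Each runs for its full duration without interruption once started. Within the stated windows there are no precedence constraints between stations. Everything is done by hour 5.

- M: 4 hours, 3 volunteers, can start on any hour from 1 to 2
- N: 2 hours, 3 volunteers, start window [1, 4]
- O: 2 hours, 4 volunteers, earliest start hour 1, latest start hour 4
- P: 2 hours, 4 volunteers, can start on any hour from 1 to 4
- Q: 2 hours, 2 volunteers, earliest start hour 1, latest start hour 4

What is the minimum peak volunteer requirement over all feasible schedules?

Early-start (M@1, N@1, O@1, P@1, Q@1) gives peak 16: h1:16  h2:16  h3:3  h4:3  h5:0.
Shift P→3, Q→3.
Schedule M@1, N@1, O@1, P@3, Q@3: h1:10  h2:10  h3:9  h4:9  h5:0 — peak 10.

10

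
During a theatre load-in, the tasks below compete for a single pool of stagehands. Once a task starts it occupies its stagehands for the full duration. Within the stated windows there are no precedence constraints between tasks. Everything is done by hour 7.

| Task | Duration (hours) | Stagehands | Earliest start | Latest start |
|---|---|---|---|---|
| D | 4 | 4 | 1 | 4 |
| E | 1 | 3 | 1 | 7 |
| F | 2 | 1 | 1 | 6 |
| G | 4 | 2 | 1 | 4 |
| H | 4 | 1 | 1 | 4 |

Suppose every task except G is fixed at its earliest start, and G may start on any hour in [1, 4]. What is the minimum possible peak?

G@1: h1:11  h2:8  h3:7  h4:7  h5:0  h6:0  h7:0 → peak 11
G@2: h1:9  h2:8  h3:7  h4:7  h5:2  h6:0  h7:0 → peak 9
G@3: h1:9  h2:6  h3:7  h4:7  h5:2  h6:2  h7:0 → peak 9
G@4: h1:9  h2:6  h3:5  h4:7  h5:2  h6:2  h7:2 → peak 9
Best is G@2, peak 9.

9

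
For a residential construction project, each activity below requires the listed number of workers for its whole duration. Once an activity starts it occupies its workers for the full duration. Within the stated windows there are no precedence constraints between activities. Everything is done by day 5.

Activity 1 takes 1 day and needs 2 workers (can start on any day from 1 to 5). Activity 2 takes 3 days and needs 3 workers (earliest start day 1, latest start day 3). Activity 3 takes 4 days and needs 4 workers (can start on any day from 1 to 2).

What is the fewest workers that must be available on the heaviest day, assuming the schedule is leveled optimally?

7

Early-start (Activity 1@1, Activity 2@1, Activity 3@1) gives peak 9: d1:9  d2:7  d3:7  d4:4  d5:0.
Shift Activity 3→2.
Schedule Activity 1@1, Activity 2@1, Activity 3@2: d1:5  d2:7  d3:7  d4:4  d5:4 — peak 7.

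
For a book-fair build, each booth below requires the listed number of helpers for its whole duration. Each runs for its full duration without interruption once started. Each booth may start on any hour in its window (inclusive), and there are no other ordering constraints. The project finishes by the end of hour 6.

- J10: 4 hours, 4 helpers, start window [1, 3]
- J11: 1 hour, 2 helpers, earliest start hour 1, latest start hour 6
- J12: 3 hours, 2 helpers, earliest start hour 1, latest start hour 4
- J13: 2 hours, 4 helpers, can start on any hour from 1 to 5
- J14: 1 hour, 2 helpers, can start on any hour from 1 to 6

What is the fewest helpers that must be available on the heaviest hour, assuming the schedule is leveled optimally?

Early-start (J10@1, J11@1, J12@1, J13@1, J14@1) gives peak 14: h1:14  h2:10  h3:6  h4:4  h5:0  h6:0.
Shift J12→2, J13→5, J14→5.
Schedule J10@1, J11@1, J12@2, J13@5, J14@5: h1:6  h2:6  h3:6  h4:6  h5:6  h6:4 — peak 6.
Total helper-hours = 34 over 6 hours ⇒ peak ≥ ⌈34/6⌉ = 6, so 6 is optimal.

6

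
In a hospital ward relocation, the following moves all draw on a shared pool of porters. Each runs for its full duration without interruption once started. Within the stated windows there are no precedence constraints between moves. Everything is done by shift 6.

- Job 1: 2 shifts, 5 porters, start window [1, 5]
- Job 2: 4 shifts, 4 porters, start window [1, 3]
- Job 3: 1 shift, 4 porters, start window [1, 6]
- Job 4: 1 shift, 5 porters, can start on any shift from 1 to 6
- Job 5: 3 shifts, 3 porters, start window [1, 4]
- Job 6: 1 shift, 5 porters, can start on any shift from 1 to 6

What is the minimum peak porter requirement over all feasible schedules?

9

Early-start (Job 1@1, Job 2@1, Job 3@1, Job 4@1, Job 5@1, Job 6@1) gives peak 26: s1:26  s2:12  s3:7  s4:4  s5:0  s6:0.
Shift Job 3→3, Job 4→5, Job 5→4, Job 6→6.
Schedule Job 1@1, Job 2@1, Job 3@3, Job 4@5, Job 5@4, Job 6@6: s1:9  s2:9  s3:8  s4:7  s5:8  s6:8 — peak 9.
Total porter-shifts = 49 over 6 shifts ⇒ peak ≥ ⌈49/6⌉ = 9, so 9 is optimal.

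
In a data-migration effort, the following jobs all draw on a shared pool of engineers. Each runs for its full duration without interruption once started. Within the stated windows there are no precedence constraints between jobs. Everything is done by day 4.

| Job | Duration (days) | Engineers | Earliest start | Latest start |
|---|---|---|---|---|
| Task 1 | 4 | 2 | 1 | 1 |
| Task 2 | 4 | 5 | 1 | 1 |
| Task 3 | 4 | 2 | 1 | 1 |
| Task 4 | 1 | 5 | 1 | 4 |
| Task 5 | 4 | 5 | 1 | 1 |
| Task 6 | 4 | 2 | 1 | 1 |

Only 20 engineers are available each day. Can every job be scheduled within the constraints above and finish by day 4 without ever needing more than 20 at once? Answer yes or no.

The minimum achievable peak is 21; 20 < 21, so no feasible schedule stays within the cap.

no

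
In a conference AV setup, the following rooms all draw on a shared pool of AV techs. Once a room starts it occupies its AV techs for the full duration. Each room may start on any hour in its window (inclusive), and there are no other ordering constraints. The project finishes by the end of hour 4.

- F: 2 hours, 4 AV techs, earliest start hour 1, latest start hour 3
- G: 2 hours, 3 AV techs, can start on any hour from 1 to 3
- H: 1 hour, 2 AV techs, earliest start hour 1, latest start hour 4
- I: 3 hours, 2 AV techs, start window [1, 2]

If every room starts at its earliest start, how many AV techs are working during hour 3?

2

At early start, hour 3 has: I.
Demand: 2 = 2.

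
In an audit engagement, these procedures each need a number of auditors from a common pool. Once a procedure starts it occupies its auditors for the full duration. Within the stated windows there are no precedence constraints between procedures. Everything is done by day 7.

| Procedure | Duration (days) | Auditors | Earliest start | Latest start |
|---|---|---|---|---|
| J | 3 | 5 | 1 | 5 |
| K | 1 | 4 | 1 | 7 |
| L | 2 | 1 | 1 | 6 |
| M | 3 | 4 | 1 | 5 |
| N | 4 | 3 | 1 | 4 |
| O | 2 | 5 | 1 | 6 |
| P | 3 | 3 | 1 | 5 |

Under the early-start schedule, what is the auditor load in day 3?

15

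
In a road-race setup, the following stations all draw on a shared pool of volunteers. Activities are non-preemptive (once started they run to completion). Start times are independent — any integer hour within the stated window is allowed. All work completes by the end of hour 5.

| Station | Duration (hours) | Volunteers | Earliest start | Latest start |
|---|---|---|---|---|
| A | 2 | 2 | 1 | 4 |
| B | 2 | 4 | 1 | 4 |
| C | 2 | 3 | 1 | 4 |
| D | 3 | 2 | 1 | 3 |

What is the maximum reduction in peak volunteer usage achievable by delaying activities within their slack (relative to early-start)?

Early-start peak: h1:11  h2:11  h3:2  h4:0  h5:0 ⇒ 11.
Leveled (A@1, B@1, C@3, D@3): h1:6  h2:6  h3:5  h4:5  h5:2 ⇒ 6.
Reduction 11 − 6 = 5.

5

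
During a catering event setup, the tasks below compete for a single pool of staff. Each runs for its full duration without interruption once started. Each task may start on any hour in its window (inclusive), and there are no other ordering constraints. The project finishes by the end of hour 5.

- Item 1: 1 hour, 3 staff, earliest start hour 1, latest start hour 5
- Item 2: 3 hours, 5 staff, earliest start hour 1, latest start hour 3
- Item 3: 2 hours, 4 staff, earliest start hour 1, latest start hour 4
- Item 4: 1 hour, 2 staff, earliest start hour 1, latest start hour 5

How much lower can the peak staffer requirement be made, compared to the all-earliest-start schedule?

Early-start peak: h1:14  h2:9  h3:5  h4:0  h5:0 ⇒ 14.
Leveled (Item 1@1, Item 2@3, Item 3@1, Item 4@2): h1:7  h2:6  h3:5  h4:5  h5:5 ⇒ 7.
Reduction 14 − 7 = 7.

7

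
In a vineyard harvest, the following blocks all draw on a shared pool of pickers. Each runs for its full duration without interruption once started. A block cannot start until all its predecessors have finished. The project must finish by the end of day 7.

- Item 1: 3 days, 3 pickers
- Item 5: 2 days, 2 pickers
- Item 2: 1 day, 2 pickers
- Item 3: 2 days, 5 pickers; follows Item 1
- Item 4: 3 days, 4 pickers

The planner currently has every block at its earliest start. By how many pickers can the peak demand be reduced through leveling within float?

4

Early-start peak: d1:11  d2:9  d3:7  d4:5  d5:5  d6:0  d7:0 ⇒ 11.
Leveled (Item 1@1, Item 5@1, Item 2@1, Item 3@6, Item 4@3): d1:7  d2:5  d3:7  d4:4  d5:4  d6:5  d7:5 ⇒ 7.
Reduction 11 − 7 = 4.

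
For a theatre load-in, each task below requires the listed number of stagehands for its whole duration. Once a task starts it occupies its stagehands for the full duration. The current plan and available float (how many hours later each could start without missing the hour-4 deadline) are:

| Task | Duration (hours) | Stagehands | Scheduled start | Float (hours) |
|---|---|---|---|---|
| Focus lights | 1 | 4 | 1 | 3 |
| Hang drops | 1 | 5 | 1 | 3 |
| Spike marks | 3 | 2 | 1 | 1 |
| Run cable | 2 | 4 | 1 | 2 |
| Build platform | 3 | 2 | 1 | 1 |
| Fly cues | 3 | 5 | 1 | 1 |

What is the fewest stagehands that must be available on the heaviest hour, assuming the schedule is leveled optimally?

13

Early-start (Focus lights@1, Hang drops@1, Spike marks@1, Run cable@1, Build platform@1, Fly cues@1) gives peak 22: h1:22  h2:13  h3:9  h4:0.
Shift Run cable→2, Fly cues→2.
Schedule Focus lights@1, Hang drops@1, Spike marks@1, Run cable@2, Build platform@1, Fly cues@2: h1:13  h2:13  h3:13  h4:5 — peak 13.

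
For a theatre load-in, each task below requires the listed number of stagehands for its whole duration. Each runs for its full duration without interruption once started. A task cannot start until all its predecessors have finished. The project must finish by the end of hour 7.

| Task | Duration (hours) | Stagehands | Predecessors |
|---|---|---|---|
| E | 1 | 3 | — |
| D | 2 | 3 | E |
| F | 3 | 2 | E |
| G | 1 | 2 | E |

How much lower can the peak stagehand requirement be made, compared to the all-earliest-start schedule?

4

Early-start peak: h1:3  h2:7  h3:5  h4:2  h5:0  h6:0  h7:0 ⇒ 7.
Leveled (E@1, D@2, F@4, G@7): h1:3  h2:3  h3:3  h4:2  h5:2  h6:2  h7:2 ⇒ 3.
Reduction 7 − 3 = 4.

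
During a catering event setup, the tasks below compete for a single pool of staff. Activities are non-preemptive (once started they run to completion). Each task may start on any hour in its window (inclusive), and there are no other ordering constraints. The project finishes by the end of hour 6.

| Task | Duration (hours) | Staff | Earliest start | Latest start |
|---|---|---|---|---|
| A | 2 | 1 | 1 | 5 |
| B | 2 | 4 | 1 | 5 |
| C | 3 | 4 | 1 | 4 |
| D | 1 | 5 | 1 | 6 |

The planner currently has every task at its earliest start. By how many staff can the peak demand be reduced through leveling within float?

Early-start peak: h1:14  h2:9  h3:4  h4:0  h5:0  h6:0 ⇒ 14.
Leveled (A@1, B@1, C@3, D@6): h1:5  h2:5  h3:4  h4:4  h5:4  h6:5 ⇒ 5.
Reduction 14 − 5 = 9.

9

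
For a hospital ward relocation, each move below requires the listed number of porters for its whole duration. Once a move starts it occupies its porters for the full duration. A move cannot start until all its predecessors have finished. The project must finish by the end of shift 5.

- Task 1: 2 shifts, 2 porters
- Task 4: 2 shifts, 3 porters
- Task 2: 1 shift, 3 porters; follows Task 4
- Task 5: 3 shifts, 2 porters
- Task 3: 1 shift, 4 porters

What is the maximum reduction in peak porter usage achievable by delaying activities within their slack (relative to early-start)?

Early-start peak: s1:11  s2:7  s3:5  s4:0  s5:0 ⇒ 11.
Leveled (Task 1@3, Task 4@1, Task 2@4, Task 5@1, Task 3@5): s1:5  s2:5  s3:4  s4:5  s5:4 ⇒ 5.
Reduction 11 − 5 = 6.

6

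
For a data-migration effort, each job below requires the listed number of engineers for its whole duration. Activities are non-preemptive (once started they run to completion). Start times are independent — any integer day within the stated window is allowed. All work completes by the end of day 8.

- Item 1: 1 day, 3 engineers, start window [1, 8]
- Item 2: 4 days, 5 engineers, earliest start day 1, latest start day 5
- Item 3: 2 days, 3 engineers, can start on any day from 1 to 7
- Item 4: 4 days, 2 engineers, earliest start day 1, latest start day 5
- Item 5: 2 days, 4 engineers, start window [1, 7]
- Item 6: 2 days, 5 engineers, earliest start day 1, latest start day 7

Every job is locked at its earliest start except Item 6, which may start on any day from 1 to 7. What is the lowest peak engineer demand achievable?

Item 6@1: d1:22  d2:19  d3:7  d4:7  d5:0  d6:0  d7:0  d8:0 → peak 22
Item 6@2: d1:17  d2:19  d3:12  d4:7  d5:0  d6:0  d7:0  d8:0 → peak 19
Item 6@3: d1:17  d2:14  d3:12  d4:12  d5:0  d6:0  d7:0  d8:0 → peak 17
Item 6@4: d1:17  d2:14  d3:7  d4:12  d5:5  d6:0  d7:0  d8:0 → peak 17
Item 6@5: d1:17  d2:14  d3:7  d4:7  d5:5  d6:5  d7:0  d8:0 → peak 17
Item 6@6: d1:17  d2:14  d3:7  d4:7  d5:0  d6:5  d7:5  d8:0 → peak 17
Item 6@7: d1:17  d2:14  d3:7  d4:7  d5:0  d6:0  d7:5  d8:5 → peak 17
Best is Item 6@3, peak 17.

17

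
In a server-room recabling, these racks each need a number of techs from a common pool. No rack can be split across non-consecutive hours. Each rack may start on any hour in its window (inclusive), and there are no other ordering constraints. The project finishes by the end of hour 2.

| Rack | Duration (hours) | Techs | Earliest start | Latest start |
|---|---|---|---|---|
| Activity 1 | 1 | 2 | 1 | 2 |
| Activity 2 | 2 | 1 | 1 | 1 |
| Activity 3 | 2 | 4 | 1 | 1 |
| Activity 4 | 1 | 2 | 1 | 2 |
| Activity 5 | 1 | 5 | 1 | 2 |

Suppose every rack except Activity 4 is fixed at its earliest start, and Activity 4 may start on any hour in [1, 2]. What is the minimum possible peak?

Activity 4@1: h1:14  h2:5 → peak 14
Activity 4@2: h1:12  h2:7 → peak 12
Best is Activity 4@2, peak 12.

12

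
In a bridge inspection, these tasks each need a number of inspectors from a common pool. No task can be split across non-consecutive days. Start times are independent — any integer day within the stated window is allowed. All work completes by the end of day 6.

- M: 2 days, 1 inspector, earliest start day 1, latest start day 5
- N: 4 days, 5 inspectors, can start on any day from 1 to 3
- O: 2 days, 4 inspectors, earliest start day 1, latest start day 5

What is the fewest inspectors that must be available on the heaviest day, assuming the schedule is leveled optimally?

5

Early-start (M@1, N@1, O@1) gives peak 10: d1:10  d2:10  d3:5  d4:5  d5:0  d6:0.
Shift N→3.
Schedule M@1, N@3, O@1: d1:5  d2:5  d3:5  d4:5  d5:5  d6:5 — peak 5.
Total inspector-days = 30 over 6 days ⇒ peak ≥ ⌈30/6⌉ = 5, so 5 is optimal.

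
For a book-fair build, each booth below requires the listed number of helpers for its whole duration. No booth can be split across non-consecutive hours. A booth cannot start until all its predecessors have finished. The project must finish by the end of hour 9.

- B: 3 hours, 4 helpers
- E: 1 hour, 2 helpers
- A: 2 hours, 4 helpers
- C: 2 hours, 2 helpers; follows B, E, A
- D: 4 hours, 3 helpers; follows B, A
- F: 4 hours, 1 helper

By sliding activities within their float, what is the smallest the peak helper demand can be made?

5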